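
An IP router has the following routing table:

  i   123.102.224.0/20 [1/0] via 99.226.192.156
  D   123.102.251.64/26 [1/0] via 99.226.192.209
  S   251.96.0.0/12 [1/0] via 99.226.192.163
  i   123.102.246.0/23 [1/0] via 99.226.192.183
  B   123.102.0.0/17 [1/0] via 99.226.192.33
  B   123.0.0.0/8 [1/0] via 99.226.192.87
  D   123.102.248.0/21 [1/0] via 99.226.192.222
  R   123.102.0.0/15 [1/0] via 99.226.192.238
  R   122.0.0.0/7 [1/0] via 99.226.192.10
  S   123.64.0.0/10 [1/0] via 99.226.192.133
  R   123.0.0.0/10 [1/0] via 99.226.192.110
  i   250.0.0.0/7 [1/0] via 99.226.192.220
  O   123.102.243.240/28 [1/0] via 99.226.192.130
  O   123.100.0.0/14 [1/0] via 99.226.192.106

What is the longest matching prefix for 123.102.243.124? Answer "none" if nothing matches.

123.102.0.0/15

Entries matching 123.102.243.124:
  122.0.0.0/7 (122.0.0.0 - 123.255.255.255)
  123.0.0.0/8 (123.0.0.0 - 123.255.255.255)
  123.64.0.0/10 (123.64.0.0 - 123.127.255.255)
  123.100.0.0/14 (123.100.0.0 - 123.103.255.255)
  123.102.0.0/15 (123.102.0.0 - 123.103.255.255)
Most specific is 123.102.0.0/15.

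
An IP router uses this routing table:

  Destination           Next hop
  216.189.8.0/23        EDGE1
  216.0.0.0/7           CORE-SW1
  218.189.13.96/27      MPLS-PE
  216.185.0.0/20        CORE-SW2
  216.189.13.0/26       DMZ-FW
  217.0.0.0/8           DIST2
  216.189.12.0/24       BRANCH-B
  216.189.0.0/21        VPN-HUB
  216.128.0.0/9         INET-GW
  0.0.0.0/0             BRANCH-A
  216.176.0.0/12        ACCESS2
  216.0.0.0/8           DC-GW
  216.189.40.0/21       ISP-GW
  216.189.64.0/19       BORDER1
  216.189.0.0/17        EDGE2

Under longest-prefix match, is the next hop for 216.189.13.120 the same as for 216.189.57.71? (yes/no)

216.189.13.120: longest match 216.189.0.0/17 -> EDGE2
216.189.57.71: longest match 216.189.0.0/17 -> EDGE2

yes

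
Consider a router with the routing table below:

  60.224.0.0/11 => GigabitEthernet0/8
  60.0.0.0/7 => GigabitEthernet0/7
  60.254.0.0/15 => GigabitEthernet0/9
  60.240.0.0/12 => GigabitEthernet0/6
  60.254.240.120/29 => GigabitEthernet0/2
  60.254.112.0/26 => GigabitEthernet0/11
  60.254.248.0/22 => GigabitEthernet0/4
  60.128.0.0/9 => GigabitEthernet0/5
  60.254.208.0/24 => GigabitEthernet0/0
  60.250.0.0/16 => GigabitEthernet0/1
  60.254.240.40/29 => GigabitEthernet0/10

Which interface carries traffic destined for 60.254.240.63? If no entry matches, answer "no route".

GigabitEthernet0/9

Routes whose prefix contains 60.254.240.63:
  60.0.0.0/7 (60.0.0.0 - 61.255.255.255) -> GigabitEthernet0/7
  60.128.0.0/9 (60.128.0.0 - 60.255.255.255) -> GigabitEthernet0/5
  60.224.0.0/11 (60.224.0.0 - 60.255.255.255) -> GigabitEthernet0/8
  60.240.0.0/12 (60.240.0.0 - 60.255.255.255) -> GigabitEthernet0/6
  60.254.0.0/15 (60.254.0.0 - 60.255.255.255) -> GigabitEthernet0/9
More-specific entries that do NOT match:
  60.254.240.120/29 (60.254.240.120 - 60.254.240.127) does not contain 60.254.240.63
  60.254.240.40/29 (60.254.240.40 - 60.254.240.47) does not contain 60.254.240.63
  60.254.112.0/26 (60.254.112.0 - 60.254.112.63) does not contain 60.254.240.63
  60.254.208.0/24 (60.254.208.0 - 60.254.208.255) does not contain 60.254.240.63
  60.254.248.0/22 (60.254.248.0 - 60.254.251.255) does not contain 60.254.240.63
  60.250.0.0/16 (60.250.0.0 - 60.250.255.255) does not contain 60.254.240.63
Longest matching prefix is /15 -> interface GigabitEthernet0/9.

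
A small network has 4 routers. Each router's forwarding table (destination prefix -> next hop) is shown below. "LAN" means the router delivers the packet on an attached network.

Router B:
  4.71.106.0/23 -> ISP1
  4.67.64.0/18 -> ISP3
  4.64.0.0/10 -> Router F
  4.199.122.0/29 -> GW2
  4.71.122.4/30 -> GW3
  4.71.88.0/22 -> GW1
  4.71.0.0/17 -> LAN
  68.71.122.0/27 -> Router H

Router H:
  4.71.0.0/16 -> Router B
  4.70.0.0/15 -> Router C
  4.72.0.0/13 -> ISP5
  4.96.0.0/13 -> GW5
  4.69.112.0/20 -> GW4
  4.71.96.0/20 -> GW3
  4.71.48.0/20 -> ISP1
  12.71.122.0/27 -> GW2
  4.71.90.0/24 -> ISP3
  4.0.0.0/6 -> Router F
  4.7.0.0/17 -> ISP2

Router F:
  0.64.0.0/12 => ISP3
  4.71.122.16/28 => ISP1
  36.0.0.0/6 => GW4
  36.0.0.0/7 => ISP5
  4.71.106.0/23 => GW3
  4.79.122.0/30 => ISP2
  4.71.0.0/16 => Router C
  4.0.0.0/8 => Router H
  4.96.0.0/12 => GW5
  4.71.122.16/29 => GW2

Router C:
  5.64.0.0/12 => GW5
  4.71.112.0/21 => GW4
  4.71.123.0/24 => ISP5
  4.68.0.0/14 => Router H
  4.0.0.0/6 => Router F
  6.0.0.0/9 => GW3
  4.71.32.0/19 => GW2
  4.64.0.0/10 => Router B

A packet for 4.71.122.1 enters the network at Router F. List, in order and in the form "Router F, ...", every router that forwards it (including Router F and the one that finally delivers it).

Router F, Router C, Router H, Router B

At Router F: longest match for 4.71.122.1 is 4.71.0.0/16 -> Router C
At Router C: longest match for 4.71.122.1 is 4.68.0.0/14 -> Router H
At Router H: longest match for 4.71.122.1 is 4.71.0.0/16 -> Router B
At Router B: longest match for 4.71.122.1 is 4.71.0.0/17 -> LAN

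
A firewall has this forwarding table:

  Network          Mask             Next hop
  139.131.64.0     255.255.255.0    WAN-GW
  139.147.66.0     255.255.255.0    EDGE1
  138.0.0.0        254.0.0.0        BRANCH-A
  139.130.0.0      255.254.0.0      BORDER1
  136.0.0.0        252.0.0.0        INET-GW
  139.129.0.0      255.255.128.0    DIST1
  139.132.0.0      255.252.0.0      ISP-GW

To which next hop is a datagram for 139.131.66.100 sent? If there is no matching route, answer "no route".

BORDER1

Routes whose prefix contains 139.131.66.100:
  136.0.0.0/6 (136.0.0.0 - 139.255.255.255) -> INET-GW
  138.0.0.0/7 (138.0.0.0 - 139.255.255.255) -> BRANCH-A
  139.130.0.0/15 (139.130.0.0 - 139.131.255.255) -> BORDER1
More-specific entries that do NOT match:
  139.131.64.0/24 (139.131.64.0 - 139.131.64.255) does not contain 139.131.66.100
  139.147.66.0/24 (139.147.66.0 - 139.147.66.255) does not contain 139.131.66.100
  139.129.0.0/17 (139.129.0.0 - 139.129.127.255) does not contain 139.131.66.100
Longest matching prefix is /15 -> next hop BORDER1.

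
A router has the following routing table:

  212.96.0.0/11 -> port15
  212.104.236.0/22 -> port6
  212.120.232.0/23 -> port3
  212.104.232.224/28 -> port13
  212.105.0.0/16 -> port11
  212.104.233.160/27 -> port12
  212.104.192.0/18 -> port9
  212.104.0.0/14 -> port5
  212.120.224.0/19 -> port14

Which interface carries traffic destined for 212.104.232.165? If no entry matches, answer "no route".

port9

Routes whose prefix contains 212.104.232.165:
  212.96.0.0/11 (212.96.0.0 - 212.127.255.255) -> port15
  212.104.0.0/14 (212.104.0.0 - 212.107.255.255) -> port5
  212.104.192.0/18 (212.104.192.0 - 212.104.255.255) -> port9
More-specific entries that do NOT match:
  212.104.232.224/28 (212.104.232.224 - 212.104.232.239) does not contain 212.104.232.165
  212.104.233.160/27 (212.104.233.160 - 212.104.233.191) does not contain 212.104.232.165
  212.120.232.0/23 (212.120.232.0 - 212.120.233.255) does not contain 212.104.232.165
  212.104.236.0/22 (212.104.236.0 - 212.104.239.255) does not contain 212.104.232.165
  212.120.224.0/19 (212.120.224.0 - 212.120.255.255) does not contain 212.104.232.165
Longest matching prefix is /18 -> interface port9.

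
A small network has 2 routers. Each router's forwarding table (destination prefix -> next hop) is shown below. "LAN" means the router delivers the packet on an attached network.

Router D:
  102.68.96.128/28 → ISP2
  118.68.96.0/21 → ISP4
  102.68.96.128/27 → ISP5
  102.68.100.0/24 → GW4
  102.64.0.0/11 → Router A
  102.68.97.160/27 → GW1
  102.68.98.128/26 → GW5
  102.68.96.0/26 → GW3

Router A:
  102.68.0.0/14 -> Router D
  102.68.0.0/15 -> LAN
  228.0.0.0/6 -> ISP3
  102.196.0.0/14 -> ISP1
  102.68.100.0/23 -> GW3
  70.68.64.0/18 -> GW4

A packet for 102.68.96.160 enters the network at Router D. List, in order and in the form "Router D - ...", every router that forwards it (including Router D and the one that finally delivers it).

At Router D: longest match for 102.68.96.160 is 102.64.0.0/11 -> Router A
At Router A: longest match for 102.68.96.160 is 102.68.0.0/15 -> LAN

Router D - Router A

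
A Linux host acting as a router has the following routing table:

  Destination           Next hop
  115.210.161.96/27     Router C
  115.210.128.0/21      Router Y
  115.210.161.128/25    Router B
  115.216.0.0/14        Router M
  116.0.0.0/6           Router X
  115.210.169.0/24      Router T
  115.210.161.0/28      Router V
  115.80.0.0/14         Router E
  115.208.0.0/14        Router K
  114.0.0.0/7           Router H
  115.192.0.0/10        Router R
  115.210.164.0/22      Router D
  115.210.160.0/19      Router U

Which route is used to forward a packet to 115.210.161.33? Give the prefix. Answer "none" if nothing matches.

115.210.160.0/19

Entries matching 115.210.161.33:
  114.0.0.0/7 (114.0.0.0 - 115.255.255.255)
  115.192.0.0/10 (115.192.0.0 - 115.255.255.255)
  115.208.0.0/14 (115.208.0.0 - 115.211.255.255)
  115.210.160.0/19 (115.210.160.0 - 115.210.191.255)
Most specific is 115.210.160.0/19.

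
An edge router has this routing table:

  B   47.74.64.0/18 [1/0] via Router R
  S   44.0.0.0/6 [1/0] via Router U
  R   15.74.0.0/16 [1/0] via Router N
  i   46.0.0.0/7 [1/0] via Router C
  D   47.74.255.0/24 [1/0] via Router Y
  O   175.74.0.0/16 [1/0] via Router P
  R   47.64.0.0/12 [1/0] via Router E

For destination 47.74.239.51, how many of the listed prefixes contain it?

3

Prefixes containing 47.74.239.51:
  44.0.0.0/6 (44.0.0.0 - 47.255.255.255)
  46.0.0.0/7 (46.0.0.0 - 47.255.255.255)
  47.64.0.0/12 (47.64.0.0 - 47.79.255.255)
Total matching entries: 3.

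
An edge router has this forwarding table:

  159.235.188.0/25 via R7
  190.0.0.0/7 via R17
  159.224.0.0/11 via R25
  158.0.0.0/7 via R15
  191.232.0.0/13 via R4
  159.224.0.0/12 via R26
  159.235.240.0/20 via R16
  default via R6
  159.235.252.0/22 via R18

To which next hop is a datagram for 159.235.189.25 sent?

R26

Routes whose prefix contains 159.235.189.25:
  0.0.0.0/0 (default, matches everything) -> R6
  158.0.0.0/7 (158.0.0.0 - 159.255.255.255) -> R15
  159.224.0.0/11 (159.224.0.0 - 159.255.255.255) -> R25
  159.224.0.0/12 (159.224.0.0 - 159.239.255.255) -> R26
More-specific entries that do NOT match:
  159.235.188.0/25 (159.235.188.0 - 159.235.188.127) does not contain 159.235.189.25
  159.235.252.0/22 (159.235.252.0 - 159.235.255.255) does not contain 159.235.189.25
  159.235.240.0/20 (159.235.240.0 - 159.235.255.255) does not contain 159.235.189.25
  191.232.0.0/13 (191.232.0.0 - 191.239.255.255) does not contain 159.235.189.25
Longest matching prefix is /12 -> next hop R26.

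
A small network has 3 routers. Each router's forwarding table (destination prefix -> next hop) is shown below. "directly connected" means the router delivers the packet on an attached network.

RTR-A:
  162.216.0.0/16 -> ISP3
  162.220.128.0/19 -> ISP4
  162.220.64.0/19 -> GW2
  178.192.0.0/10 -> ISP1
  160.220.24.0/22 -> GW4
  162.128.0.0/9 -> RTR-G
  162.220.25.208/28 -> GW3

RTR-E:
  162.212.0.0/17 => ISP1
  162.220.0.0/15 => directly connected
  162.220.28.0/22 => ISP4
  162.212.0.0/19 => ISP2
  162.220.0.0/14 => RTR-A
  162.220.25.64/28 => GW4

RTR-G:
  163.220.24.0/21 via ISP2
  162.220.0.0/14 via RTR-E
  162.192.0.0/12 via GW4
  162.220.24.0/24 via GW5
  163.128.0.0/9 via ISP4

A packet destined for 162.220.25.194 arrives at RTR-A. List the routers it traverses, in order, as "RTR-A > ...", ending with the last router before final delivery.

RTR-A > RTR-G > RTR-E

At RTR-A: longest match for 162.220.25.194 is 162.128.0.0/9 -> RTR-G
At RTR-G: longest match for 162.220.25.194 is 162.220.0.0/14 -> RTR-E
At RTR-E: longest match for 162.220.25.194 is 162.220.0.0/15 -> directly connected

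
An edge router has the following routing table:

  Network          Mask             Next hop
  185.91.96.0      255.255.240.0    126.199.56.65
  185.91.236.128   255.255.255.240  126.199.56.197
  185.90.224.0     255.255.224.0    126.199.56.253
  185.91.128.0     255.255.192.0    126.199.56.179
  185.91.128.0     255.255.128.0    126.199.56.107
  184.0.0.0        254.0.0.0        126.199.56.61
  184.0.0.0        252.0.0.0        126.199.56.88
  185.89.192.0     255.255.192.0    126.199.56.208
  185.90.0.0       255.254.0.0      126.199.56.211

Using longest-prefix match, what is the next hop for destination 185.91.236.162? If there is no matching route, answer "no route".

126.199.56.107

Routes whose prefix contains 185.91.236.162:
  184.0.0.0/6 (184.0.0.0 - 187.255.255.255) -> 126.199.56.88
  184.0.0.0/7 (184.0.0.0 - 185.255.255.255) -> 126.199.56.61
  185.90.0.0/15 (185.90.0.0 - 185.91.255.255) -> 126.199.56.211
  185.91.128.0/17 (185.91.128.0 - 185.91.255.255) -> 126.199.56.107
More-specific entries that do NOT match:
  185.91.236.128/28 (185.91.236.128 - 185.91.236.143) does not contain 185.91.236.162
  185.91.96.0/20 (185.91.96.0 - 185.91.111.255) does not contain 185.91.236.162
  185.90.224.0/19 (185.90.224.0 - 185.90.255.255) does not contain 185.91.236.162
  185.91.128.0/18 (185.91.128.0 - 185.91.191.255) does not contain 185.91.236.162
  185.89.192.0/18 (185.89.192.0 - 185.89.255.255) does not contain 185.91.236.162
Longest matching prefix is /17 -> next hop 126.199.56.107.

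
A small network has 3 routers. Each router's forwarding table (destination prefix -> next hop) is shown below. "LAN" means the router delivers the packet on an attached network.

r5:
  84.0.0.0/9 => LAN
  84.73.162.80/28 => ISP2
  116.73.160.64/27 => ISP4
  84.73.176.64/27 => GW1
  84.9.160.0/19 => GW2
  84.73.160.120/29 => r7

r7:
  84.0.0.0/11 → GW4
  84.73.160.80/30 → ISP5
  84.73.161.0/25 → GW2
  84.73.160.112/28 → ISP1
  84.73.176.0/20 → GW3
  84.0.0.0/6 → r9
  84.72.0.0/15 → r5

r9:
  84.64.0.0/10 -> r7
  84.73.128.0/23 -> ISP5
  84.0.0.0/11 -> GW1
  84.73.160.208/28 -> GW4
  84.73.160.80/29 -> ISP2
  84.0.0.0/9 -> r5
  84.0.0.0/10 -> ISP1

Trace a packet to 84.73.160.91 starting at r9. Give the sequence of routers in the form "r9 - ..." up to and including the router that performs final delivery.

r9 - r7 - r5

At r9: longest match for 84.73.160.91 is 84.64.0.0/10 -> r7
At r7: longest match for 84.73.160.91 is 84.72.0.0/15 -> r5
At r5: longest match for 84.73.160.91 is 84.0.0.0/9 -> LAN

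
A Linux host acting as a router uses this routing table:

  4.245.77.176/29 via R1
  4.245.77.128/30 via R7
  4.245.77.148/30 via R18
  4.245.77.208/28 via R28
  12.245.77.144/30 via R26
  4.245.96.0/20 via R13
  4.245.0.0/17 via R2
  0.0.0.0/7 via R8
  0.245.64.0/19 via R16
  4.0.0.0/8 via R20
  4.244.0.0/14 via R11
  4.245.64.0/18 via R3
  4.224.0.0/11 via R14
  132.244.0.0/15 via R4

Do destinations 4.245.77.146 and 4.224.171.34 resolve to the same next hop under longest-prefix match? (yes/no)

no

4.245.77.146: longest match 4.245.64.0/18 -> R3
4.224.171.34: longest match 4.224.0.0/11 -> R14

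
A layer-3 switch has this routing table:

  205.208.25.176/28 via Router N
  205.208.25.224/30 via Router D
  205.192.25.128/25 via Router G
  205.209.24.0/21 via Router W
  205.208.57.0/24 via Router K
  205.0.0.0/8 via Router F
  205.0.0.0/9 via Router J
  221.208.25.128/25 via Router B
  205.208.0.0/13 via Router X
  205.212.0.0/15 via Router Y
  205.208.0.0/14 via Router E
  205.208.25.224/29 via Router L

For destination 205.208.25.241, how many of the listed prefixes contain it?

3

Prefixes containing 205.208.25.241:
  205.0.0.0/8 (205.0.0.0 - 205.255.255.255)
  205.208.0.0/13 (205.208.0.0 - 205.215.255.255)
  205.208.0.0/14 (205.208.0.0 - 205.211.255.255)
Total matching entries: 3.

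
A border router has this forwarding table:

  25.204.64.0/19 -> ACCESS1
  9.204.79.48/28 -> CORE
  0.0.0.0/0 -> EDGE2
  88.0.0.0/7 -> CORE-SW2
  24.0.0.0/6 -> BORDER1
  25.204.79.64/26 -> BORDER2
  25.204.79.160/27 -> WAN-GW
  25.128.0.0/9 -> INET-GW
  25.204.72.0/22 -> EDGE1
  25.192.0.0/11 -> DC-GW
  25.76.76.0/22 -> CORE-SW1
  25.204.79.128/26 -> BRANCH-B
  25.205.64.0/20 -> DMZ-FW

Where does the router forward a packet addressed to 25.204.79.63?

ACCESS1

Routes whose prefix contains 25.204.79.63:
  0.0.0.0/0 (default, matches everything) -> EDGE2
  24.0.0.0/6 (24.0.0.0 - 27.255.255.255) -> BORDER1
  25.128.0.0/9 (25.128.0.0 - 25.255.255.255) -> INET-GW
  25.192.0.0/11 (25.192.0.0 - 25.223.255.255) -> DC-GW
  25.204.64.0/19 (25.204.64.0 - 25.204.95.255) -> ACCESS1
More-specific entries that do NOT match:
  9.204.79.48/28 (9.204.79.48 - 9.204.79.63) does not contain 25.204.79.63
  25.204.79.160/27 (25.204.79.160 - 25.204.79.191) does not contain 25.204.79.63
  25.204.79.64/26 (25.204.79.64 - 25.204.79.127) does not contain 25.204.79.63
  25.204.79.128/26 (25.204.79.128 - 25.204.79.191) does not contain 25.204.79.63
  25.204.72.0/22 (25.204.72.0 - 25.204.75.255) does not contain 25.204.79.63
  25.76.76.0/22 (25.76.76.0 - 25.76.79.255) does not contain 25.204.79.63
  25.205.64.0/20 (25.205.64.0 - 25.205.79.255) does not contain 25.204.79.63
Longest matching prefix is /19 -> next hop ACCESS1.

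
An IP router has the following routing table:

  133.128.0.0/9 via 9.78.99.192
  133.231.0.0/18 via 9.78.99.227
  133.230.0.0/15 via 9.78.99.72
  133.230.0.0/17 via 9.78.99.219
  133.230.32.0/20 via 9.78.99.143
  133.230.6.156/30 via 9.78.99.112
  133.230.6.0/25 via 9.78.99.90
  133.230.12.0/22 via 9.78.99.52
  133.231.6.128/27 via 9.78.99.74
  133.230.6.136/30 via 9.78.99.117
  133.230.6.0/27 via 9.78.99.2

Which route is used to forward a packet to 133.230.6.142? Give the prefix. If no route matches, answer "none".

Entries matching 133.230.6.142:
  133.128.0.0/9 (133.128.0.0 - 133.255.255.255)
  133.230.0.0/15 (133.230.0.0 - 133.231.255.255)
  133.230.0.0/17 (133.230.0.0 - 133.230.127.255)
Most specific is 133.230.0.0/17.

133.230.0.0/17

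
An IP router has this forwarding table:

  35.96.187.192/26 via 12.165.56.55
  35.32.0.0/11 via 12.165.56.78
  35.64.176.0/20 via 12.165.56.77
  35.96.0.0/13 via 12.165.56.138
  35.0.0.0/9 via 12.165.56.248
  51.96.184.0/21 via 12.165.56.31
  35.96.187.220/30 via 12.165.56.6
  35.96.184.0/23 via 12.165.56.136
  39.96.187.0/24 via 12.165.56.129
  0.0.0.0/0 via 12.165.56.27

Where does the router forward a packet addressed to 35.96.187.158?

12.165.56.138

Routes whose prefix contains 35.96.187.158:
  0.0.0.0/0 (default, matches everything) -> 12.165.56.27
  35.0.0.0/9 (35.0.0.0 - 35.127.255.255) -> 12.165.56.248
  35.96.0.0/13 (35.96.0.0 - 35.103.255.255) -> 12.165.56.138
More-specific entries that do NOT match:
  35.96.187.220/30 (35.96.187.220 - 35.96.187.223) does not contain 35.96.187.158
  35.96.187.192/26 (35.96.187.192 - 35.96.187.255) does not contain 35.96.187.158
  39.96.187.0/24 (39.96.187.0 - 39.96.187.255) does not contain 35.96.187.158
  35.96.184.0/23 (35.96.184.0 - 35.96.185.255) does not contain 35.96.187.158
  51.96.184.0/21 (51.96.184.0 - 51.96.191.255) does not contain 35.96.187.158
  35.64.176.0/20 (35.64.176.0 - 35.64.191.255) does not contain 35.96.187.158
Longest matching prefix is /13 -> next hop 12.165.56.138.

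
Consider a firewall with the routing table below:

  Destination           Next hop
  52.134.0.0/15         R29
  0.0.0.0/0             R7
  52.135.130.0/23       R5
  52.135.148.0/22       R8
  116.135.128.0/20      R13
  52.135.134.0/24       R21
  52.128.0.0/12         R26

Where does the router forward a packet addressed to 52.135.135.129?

Routes whose prefix contains 52.135.135.129:
  0.0.0.0/0 (default, matches everything) -> R7
  52.128.0.0/12 (52.128.0.0 - 52.143.255.255) -> R26
  52.134.0.0/15 (52.134.0.0 - 52.135.255.255) -> R29
More-specific entries that do NOT match:
  52.135.134.0/24 (52.135.134.0 - 52.135.134.255) does not contain 52.135.135.129
  52.135.130.0/23 (52.135.130.0 - 52.135.131.255) does not contain 52.135.135.129
  52.135.148.0/22 (52.135.148.0 - 52.135.151.255) does not contain 52.135.135.129
  116.135.128.0/20 (116.135.128.0 - 116.135.143.255) does not contain 52.135.135.129
Longest matching prefix is /15 -> next hop R29.

R29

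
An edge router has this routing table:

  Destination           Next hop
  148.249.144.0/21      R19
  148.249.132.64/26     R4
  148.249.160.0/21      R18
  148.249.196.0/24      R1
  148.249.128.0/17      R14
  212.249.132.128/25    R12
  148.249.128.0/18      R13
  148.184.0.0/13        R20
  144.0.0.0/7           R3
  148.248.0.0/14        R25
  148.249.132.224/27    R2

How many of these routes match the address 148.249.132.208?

3

Prefixes containing 148.249.132.208:
  148.248.0.0/14 (148.248.0.0 - 148.251.255.255)
  148.249.128.0/17 (148.249.128.0 - 148.249.255.255)
  148.249.128.0/18 (148.249.128.0 - 148.249.191.255)
Total matching entries: 3.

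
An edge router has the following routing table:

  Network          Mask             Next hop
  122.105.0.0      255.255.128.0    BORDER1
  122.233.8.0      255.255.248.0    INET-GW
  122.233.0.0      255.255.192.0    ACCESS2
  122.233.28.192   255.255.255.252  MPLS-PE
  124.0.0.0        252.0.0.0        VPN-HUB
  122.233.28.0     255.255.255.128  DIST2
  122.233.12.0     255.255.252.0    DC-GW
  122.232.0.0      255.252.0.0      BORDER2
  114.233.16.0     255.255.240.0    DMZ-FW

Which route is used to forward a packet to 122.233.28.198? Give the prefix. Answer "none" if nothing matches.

Entries matching 122.233.28.198:
  122.232.0.0/14 (122.232.0.0 - 122.235.255.255)
  122.233.0.0/18 (122.233.0.0 - 122.233.63.255)
Most specific is 122.233.0.0/18.

122.233.0.0/18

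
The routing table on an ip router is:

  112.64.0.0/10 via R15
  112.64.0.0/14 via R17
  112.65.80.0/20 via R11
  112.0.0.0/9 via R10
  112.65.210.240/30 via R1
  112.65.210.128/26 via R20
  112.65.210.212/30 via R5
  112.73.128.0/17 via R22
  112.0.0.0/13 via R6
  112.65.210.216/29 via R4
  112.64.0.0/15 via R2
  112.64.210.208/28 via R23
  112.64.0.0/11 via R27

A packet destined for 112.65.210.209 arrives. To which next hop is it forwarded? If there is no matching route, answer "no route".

Routes whose prefix contains 112.65.210.209:
  112.0.0.0/9 (112.0.0.0 - 112.127.255.255) -> R10
  112.64.0.0/10 (112.64.0.0 - 112.127.255.255) -> R15
  112.64.0.0/11 (112.64.0.0 - 112.95.255.255) -> R27
  112.64.0.0/14 (112.64.0.0 - 112.67.255.255) -> R17
  112.64.0.0/15 (112.64.0.0 - 112.65.255.255) -> R2
More-specific entries that do NOT match:
  112.65.210.240/30 (112.65.210.240 - 112.65.210.243) does not contain 112.65.210.209
  112.65.210.212/30 (112.65.210.212 - 112.65.210.215) does not contain 112.65.210.209
  112.65.210.216/29 (112.65.210.216 - 112.65.210.223) does not contain 112.65.210.209
  112.64.210.208/28 (112.64.210.208 - 112.64.210.223) does not contain 112.65.210.209
  112.65.210.128/26 (112.65.210.128 - 112.65.210.191) does not contain 112.65.210.209
  112.65.80.0/20 (112.65.80.0 - 112.65.95.255) does not contain 112.65.210.209
  112.73.128.0/17 (112.73.128.0 - 112.73.255.255) does not contain 112.65.210.209
Longest matching prefix is /15 -> next hop R2.

R2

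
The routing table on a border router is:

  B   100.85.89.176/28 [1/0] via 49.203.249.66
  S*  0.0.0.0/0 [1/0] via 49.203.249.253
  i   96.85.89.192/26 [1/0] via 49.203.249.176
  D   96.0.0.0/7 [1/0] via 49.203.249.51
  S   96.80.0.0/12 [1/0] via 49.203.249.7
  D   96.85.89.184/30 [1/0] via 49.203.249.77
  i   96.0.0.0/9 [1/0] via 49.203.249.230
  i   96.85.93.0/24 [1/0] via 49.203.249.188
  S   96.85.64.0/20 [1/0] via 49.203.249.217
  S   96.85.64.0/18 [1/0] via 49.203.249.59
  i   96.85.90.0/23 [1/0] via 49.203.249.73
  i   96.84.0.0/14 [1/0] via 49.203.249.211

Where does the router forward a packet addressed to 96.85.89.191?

Routes whose prefix contains 96.85.89.191:
  0.0.0.0/0 (default, matches everything) -> 49.203.249.253
  96.0.0.0/7 (96.0.0.0 - 97.255.255.255) -> 49.203.249.51
  96.0.0.0/9 (96.0.0.0 - 96.127.255.255) -> 49.203.249.230
  96.80.0.0/12 (96.80.0.0 - 96.95.255.255) -> 49.203.249.7
  96.84.0.0/14 (96.84.0.0 - 96.87.255.255) -> 49.203.249.211
  96.85.64.0/18 (96.85.64.0 - 96.85.127.255) -> 49.203.249.59
More-specific entries that do NOT match:
  96.85.89.184/30 (96.85.89.184 - 96.85.89.187) does not contain 96.85.89.191
  100.85.89.176/28 (100.85.89.176 - 100.85.89.191) does not contain 96.85.89.191
  96.85.89.192/26 (96.85.89.192 - 96.85.89.255) does not contain 96.85.89.191
  96.85.93.0/24 (96.85.93.0 - 96.85.93.255) does not contain 96.85.89.191
  96.85.90.0/23 (96.85.90.0 - 96.85.91.255) does not contain 96.85.89.191
  96.85.64.0/20 (96.85.64.0 - 96.85.79.255) does not contain 96.85.89.191
Longest matching prefix is /18 -> next hop 49.203.249.59.

49.203.249.59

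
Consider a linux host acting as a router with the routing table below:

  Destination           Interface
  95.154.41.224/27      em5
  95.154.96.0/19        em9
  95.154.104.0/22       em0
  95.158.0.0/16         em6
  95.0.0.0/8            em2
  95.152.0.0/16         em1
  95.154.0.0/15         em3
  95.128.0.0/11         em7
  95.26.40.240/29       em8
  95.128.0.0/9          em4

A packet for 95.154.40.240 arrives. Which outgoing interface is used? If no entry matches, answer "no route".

Routes whose prefix contains 95.154.40.240:
  95.0.0.0/8 (95.0.0.0 - 95.255.255.255) -> em2
  95.128.0.0/9 (95.128.0.0 - 95.255.255.255) -> em4
  95.128.0.0/11 (95.128.0.0 - 95.159.255.255) -> em7
  95.154.0.0/15 (95.154.0.0 - 95.155.255.255) -> em3
More-specific entries that do NOT match:
  95.26.40.240/29 (95.26.40.240 - 95.26.40.247) does not contain 95.154.40.240
  95.154.41.224/27 (95.154.41.224 - 95.154.41.255) does not contain 95.154.40.240
  95.154.104.0/22 (95.154.104.0 - 95.154.107.255) does not contain 95.154.40.240
  95.154.96.0/19 (95.154.96.0 - 95.154.127.255) does not contain 95.154.40.240
  95.158.0.0/16 (95.158.0.0 - 95.158.255.255) does not contain 95.154.40.240
  95.152.0.0/16 (95.152.0.0 - 95.152.255.255) does not contain 95.154.40.240
Longest matching prefix is /15 -> interface em3.

em3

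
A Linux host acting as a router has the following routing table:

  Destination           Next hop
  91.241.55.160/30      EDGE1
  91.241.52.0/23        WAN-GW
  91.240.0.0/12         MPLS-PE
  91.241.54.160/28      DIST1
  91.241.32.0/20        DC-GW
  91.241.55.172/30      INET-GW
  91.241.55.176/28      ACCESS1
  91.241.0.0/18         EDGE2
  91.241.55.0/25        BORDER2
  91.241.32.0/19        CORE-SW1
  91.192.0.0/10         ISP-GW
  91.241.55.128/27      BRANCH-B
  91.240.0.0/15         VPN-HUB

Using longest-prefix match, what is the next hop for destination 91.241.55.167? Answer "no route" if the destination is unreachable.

CORE-SW1

Routes whose prefix contains 91.241.55.167:
  91.192.0.0/10 (91.192.0.0 - 91.255.255.255) -> ISP-GW
  91.240.0.0/12 (91.240.0.0 - 91.255.255.255) -> MPLS-PE
  91.240.0.0/15 (91.240.0.0 - 91.241.255.255) -> VPN-HUB
  91.241.0.0/18 (91.241.0.0 - 91.241.63.255) -> EDGE2
  91.241.32.0/19 (91.241.32.0 - 91.241.63.255) -> CORE-SW1
More-specific entries that do NOT match:
  91.241.55.160/30 (91.241.55.160 - 91.241.55.163) does not contain 91.241.55.167
  91.241.55.172/30 (91.241.55.172 - 91.241.55.175) does not contain 91.241.55.167
  91.241.54.160/28 (91.241.54.160 - 91.241.54.175) does not contain 91.241.55.167
  91.241.55.176/28 (91.241.55.176 - 91.241.55.191) does not contain 91.241.55.167
  91.241.55.128/27 (91.241.55.128 - 91.241.55.159) does not contain 91.241.55.167
  91.241.55.0/25 (91.241.55.0 - 91.241.55.127) does not contain 91.241.55.167
  91.241.52.0/23 (91.241.52.0 - 91.241.53.255) does not contain 91.241.55.167
  91.241.32.0/20 (91.241.32.0 - 91.241.47.255) does not contain 91.241.55.167
Longest matching prefix is /19 -> next hop CORE-SW1.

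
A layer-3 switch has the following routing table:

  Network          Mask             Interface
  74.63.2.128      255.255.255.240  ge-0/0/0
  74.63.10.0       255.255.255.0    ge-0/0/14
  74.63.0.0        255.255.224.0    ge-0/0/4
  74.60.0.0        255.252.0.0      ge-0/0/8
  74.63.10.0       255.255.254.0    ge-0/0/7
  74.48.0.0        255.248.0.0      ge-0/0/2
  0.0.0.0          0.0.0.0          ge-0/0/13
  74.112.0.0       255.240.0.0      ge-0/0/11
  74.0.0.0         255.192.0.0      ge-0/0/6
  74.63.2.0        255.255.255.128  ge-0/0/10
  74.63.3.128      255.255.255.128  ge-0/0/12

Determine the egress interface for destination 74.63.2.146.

Routes whose prefix contains 74.63.2.146:
  0.0.0.0/0 (default, matches everything) -> ge-0/0/13
  74.0.0.0/10 (74.0.0.0 - 74.63.255.255) -> ge-0/0/6
  74.60.0.0/14 (74.60.0.0 - 74.63.255.255) -> ge-0/0/8
  74.63.0.0/19 (74.63.0.0 - 74.63.31.255) -> ge-0/0/4
More-specific entries that do NOT match:
  74.63.2.128/28 (74.63.2.128 - 74.63.2.143) does not contain 74.63.2.146
  74.63.2.0/25 (74.63.2.0 - 74.63.2.127) does not contain 74.63.2.146
  74.63.3.128/25 (74.63.3.128 - 74.63.3.255) does not contain 74.63.2.146
  74.63.10.0/24 (74.63.10.0 - 74.63.10.255) does not contain 74.63.2.146
  74.63.10.0/23 (74.63.10.0 - 74.63.11.255) does not contain 74.63.2.146
Longest matching prefix is /19 -> interface ge-0/0/4.

ge-0/0/4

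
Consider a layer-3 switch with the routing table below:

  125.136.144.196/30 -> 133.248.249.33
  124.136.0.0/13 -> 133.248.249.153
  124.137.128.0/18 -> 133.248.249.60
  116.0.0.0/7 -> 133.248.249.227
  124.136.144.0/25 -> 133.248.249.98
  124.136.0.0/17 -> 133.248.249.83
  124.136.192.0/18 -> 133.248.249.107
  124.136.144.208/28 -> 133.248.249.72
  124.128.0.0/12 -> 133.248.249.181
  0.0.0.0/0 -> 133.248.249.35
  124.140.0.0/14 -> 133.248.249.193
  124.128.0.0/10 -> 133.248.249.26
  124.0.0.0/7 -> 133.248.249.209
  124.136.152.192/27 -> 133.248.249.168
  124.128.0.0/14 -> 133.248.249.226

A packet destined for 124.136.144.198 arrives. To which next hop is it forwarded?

133.248.249.153

Routes whose prefix contains 124.136.144.198:
  0.0.0.0/0 (default, matches everything) -> 133.248.249.35
  124.0.0.0/7 (124.0.0.0 - 125.255.255.255) -> 133.248.249.209
  124.128.0.0/10 (124.128.0.0 - 124.191.255.255) -> 133.248.249.26
  124.128.0.0/12 (124.128.0.0 - 124.143.255.255) -> 133.248.249.181
  124.136.0.0/13 (124.136.0.0 - 124.143.255.255) -> 133.248.249.153
More-specific entries that do NOT match:
  125.136.144.196/30 (125.136.144.196 - 125.136.144.199) does not contain 124.136.144.198
  124.136.144.208/28 (124.136.144.208 - 124.136.144.223) does not contain 124.136.144.198
  124.136.152.192/27 (124.136.152.192 - 124.136.152.223) does not contain 124.136.144.198
  124.136.144.0/25 (124.136.144.0 - 124.136.144.127) does not contain 124.136.144.198
  124.137.128.0/18 (124.137.128.0 - 124.137.191.255) does not contain 124.136.144.198
  124.136.192.0/18 (124.136.192.0 - 124.136.255.255) does not contain 124.136.144.198
  124.136.0.0/17 (124.136.0.0 - 124.136.127.255) does not contain 124.136.144.198
  124.140.0.0/14 (124.140.0.0 - 124.143.255.255) does not contain 124.136.144.198
  124.128.0.0/14 (124.128.0.0 - 124.131.255.255) does not contain 124.136.144.198
Longest matching prefix is /13 -> next hop 133.248.249.153.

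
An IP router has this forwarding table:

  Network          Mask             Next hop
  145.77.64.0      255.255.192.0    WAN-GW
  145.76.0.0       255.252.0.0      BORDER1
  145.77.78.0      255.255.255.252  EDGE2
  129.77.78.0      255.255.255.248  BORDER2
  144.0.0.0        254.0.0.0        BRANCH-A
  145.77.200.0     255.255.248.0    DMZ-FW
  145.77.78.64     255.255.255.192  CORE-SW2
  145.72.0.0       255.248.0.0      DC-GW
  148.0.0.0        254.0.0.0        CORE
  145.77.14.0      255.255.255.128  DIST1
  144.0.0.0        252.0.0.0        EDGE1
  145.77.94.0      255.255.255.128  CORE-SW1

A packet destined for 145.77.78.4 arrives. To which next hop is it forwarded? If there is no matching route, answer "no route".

Routes whose prefix contains 145.77.78.4:
  144.0.0.0/6 (144.0.0.0 - 147.255.255.255) -> EDGE1
  144.0.0.0/7 (144.0.0.0 - 145.255.255.255) -> BRANCH-A
  145.72.0.0/13 (145.72.0.0 - 145.79.255.255) -> DC-GW
  145.76.0.0/14 (145.76.0.0 - 145.79.255.255) -> BORDER1
  145.77.64.0/18 (145.77.64.0 - 145.77.127.255) -> WAN-GW
More-specific entries that do NOT match:
  145.77.78.0/30 (145.77.78.0 - 145.77.78.3) does not contain 145.77.78.4
  129.77.78.0/29 (129.77.78.0 - 129.77.78.7) does not contain 145.77.78.4
  145.77.78.64/26 (145.77.78.64 - 145.77.78.127) does not contain 145.77.78.4
  145.77.14.0/25 (145.77.14.0 - 145.77.14.127) does not contain 145.77.78.4
  145.77.94.0/25 (145.77.94.0 - 145.77.94.127) does not contain 145.77.78.4
  145.77.200.0/21 (145.77.200.0 - 145.77.207.255) does not contain 145.77.78.4
Longest matching prefix is /18 -> next hop WAN-GW.

WAN-GW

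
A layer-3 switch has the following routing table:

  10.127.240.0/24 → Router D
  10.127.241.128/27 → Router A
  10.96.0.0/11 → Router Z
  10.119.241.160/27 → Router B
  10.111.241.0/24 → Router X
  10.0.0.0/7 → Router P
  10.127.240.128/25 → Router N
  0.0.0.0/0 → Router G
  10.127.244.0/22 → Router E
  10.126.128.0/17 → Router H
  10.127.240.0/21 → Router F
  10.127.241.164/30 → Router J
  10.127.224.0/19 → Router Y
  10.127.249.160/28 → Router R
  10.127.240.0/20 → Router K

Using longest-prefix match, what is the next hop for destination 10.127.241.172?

Routes whose prefix contains 10.127.241.172:
  0.0.0.0/0 (default, matches everything) -> Router G
  10.0.0.0/7 (10.0.0.0 - 11.255.255.255) -> Router P
  10.96.0.0/11 (10.96.0.0 - 10.127.255.255) -> Router Z
  10.127.224.0/19 (10.127.224.0 - 10.127.255.255) -> Router Y
  10.127.240.0/20 (10.127.240.0 - 10.127.255.255) -> Router K
  10.127.240.0/21 (10.127.240.0 - 10.127.247.255) -> Router F
More-specific entries that do NOT match:
  10.127.241.164/30 (10.127.241.164 - 10.127.241.167) does not contain 10.127.241.172
  10.127.249.160/28 (10.127.249.160 - 10.127.249.175) does not contain 10.127.241.172
  10.127.241.128/27 (10.127.241.128 - 10.127.241.159) does not contain 10.127.241.172
  10.119.241.160/27 (10.119.241.160 - 10.119.241.191) does not contain 10.127.241.172
  10.127.240.128/25 (10.127.240.128 - 10.127.240.255) does not contain 10.127.241.172
  10.127.240.0/24 (10.127.240.0 - 10.127.240.255) does not contain 10.127.241.172
  10.111.241.0/24 (10.111.241.0 - 10.111.241.255) does not contain 10.127.241.172
  10.127.244.0/22 (10.127.244.0 - 10.127.247.255) does not contain 10.127.241.172
Longest matching prefix is /21 -> next hop Router F.

Router F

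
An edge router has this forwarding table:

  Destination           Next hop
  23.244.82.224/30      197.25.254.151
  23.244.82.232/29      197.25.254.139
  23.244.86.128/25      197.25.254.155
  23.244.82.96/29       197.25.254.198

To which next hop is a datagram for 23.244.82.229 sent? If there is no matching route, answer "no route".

no route

No entry's prefix contains 23.244.82.229; there is no default route.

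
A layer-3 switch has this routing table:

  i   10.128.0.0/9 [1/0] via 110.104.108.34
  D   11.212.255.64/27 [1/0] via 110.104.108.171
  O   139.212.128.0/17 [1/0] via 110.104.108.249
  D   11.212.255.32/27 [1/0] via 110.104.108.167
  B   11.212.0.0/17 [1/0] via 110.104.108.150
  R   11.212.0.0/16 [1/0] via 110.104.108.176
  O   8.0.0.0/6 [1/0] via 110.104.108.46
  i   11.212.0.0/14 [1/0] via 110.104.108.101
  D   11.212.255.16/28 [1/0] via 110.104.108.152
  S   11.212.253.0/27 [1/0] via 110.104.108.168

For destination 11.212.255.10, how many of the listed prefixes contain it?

3

Prefixes containing 11.212.255.10:
  8.0.0.0/6 (8.0.0.0 - 11.255.255.255)
  11.212.0.0/14 (11.212.0.0 - 11.215.255.255)
  11.212.0.0/16 (11.212.0.0 - 11.212.255.255)
Total matching entries: 3.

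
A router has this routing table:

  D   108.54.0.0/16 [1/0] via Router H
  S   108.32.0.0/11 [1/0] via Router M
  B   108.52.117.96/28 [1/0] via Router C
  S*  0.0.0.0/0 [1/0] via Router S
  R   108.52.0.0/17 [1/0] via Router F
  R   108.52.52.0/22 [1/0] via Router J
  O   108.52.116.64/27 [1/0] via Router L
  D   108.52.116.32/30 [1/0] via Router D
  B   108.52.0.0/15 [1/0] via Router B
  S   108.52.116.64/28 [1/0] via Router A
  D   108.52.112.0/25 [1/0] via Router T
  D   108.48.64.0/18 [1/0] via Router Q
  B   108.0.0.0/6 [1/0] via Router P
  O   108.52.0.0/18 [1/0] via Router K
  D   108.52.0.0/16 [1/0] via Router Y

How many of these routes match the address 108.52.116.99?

Prefixes containing 108.52.116.99:
  0.0.0.0/0 (default, matches everything)
  108.0.0.0/6 (108.0.0.0 - 111.255.255.255)
  108.32.0.0/11 (108.32.0.0 - 108.63.255.255)
  108.52.0.0/15 (108.52.0.0 - 108.53.255.255)
  108.52.0.0/16 (108.52.0.0 - 108.52.255.255)
  108.52.0.0/17 (108.52.0.0 - 108.52.127.255)
Total matching entries: 6.

6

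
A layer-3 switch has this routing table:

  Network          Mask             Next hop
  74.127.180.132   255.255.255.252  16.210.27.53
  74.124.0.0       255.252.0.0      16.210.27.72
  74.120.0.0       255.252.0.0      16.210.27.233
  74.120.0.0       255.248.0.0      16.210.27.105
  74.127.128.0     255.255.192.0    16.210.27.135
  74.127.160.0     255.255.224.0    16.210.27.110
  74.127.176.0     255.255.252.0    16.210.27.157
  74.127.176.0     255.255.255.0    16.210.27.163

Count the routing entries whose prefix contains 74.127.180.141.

Prefixes containing 74.127.180.141:
  74.120.0.0/13 (74.120.0.0 - 74.127.255.255)
  74.124.0.0/14 (74.124.0.0 - 74.127.255.255)
  74.127.128.0/18 (74.127.128.0 - 74.127.191.255)
  74.127.160.0/19 (74.127.160.0 - 74.127.191.255)
Total matching entries: 4.

4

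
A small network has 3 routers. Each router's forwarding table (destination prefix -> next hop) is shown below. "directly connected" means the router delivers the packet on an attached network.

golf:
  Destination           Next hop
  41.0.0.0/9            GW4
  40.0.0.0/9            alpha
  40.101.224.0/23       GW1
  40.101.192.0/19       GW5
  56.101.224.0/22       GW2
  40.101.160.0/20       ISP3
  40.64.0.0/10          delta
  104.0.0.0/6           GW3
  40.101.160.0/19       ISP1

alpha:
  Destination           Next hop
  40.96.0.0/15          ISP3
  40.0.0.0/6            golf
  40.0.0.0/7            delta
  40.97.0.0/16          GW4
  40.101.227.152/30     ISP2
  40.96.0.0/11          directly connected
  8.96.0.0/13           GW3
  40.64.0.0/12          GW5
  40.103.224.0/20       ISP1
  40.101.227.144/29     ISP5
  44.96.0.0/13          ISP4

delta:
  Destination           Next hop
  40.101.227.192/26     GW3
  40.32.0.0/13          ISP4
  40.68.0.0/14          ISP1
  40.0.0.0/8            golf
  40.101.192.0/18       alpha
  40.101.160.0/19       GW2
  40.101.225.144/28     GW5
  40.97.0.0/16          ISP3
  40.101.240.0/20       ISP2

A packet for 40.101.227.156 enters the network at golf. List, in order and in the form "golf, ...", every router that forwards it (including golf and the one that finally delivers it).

golf, delta, alpha

At golf: longest match for 40.101.227.156 is 40.64.0.0/10 -> delta
At delta: longest match for 40.101.227.156 is 40.101.192.0/18 -> alpha
At alpha: longest match for 40.101.227.156 is 40.96.0.0/11 -> directly connected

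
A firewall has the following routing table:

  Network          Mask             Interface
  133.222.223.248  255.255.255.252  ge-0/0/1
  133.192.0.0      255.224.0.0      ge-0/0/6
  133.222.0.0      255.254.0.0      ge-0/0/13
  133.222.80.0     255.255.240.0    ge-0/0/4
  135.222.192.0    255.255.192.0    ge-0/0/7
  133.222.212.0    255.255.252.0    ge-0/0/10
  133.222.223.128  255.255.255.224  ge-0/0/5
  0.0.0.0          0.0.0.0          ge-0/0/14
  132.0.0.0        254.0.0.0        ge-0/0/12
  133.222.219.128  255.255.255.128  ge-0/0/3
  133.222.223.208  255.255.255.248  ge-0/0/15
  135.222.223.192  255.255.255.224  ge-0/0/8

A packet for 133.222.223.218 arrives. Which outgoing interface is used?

ge-0/0/13

Routes whose prefix contains 133.222.223.218:
  0.0.0.0/0 (default, matches everything) -> ge-0/0/14
  132.0.0.0/7 (132.0.0.0 - 133.255.255.255) -> ge-0/0/12
  133.192.0.0/11 (133.192.0.0 - 133.223.255.255) -> ge-0/0/6
  133.222.0.0/15 (133.222.0.0 - 133.223.255.255) -> ge-0/0/13
More-specific entries that do NOT match:
  133.222.223.248/30 (133.222.223.248 - 133.222.223.251) does not contain 133.222.223.218
  133.222.223.208/29 (133.222.223.208 - 133.222.223.215) does not contain 133.222.223.218
  133.222.223.128/27 (133.222.223.128 - 133.222.223.159) does not contain 133.222.223.218
  135.222.223.192/27 (135.222.223.192 - 135.222.223.223) does not contain 133.222.223.218
  133.222.219.128/25 (133.222.219.128 - 133.222.219.255) does not contain 133.222.223.218
  133.222.212.0/22 (133.222.212.0 - 133.222.215.255) does not contain 133.222.223.218
  133.222.80.0/20 (133.222.80.0 - 133.222.95.255) does not contain 133.222.223.218
  135.222.192.0/18 (135.222.192.0 - 135.222.255.255) does not contain 133.222.223.218
Longest matching prefix is /15 -> interface ge-0/0/13.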